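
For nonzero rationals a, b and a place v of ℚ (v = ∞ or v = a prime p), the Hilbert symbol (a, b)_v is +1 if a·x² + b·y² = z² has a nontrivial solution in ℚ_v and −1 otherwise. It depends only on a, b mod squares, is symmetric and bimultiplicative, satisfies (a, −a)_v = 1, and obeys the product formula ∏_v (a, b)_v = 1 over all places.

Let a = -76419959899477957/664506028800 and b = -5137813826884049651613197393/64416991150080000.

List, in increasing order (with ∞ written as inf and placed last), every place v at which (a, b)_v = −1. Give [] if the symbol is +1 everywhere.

Mod squares: a ≡ -399, b ≡ -51. Check v ∈ {∞, 2, 3, 5, 7, 17, 19, 37, 41, 53}.
v=17: a=17^8·(≡9), b=17^9·(≡11) mod 17; (9|17)=+1, (11|17)=-1; (−1)^{8·9·8}·(+1)^9·(-1)^8 = +1.
v=19: a=19^1·(≡6), b=19^4·(≡16) mod 19; (6|19)=+1, (16|19)=+1; (−1)^{1·4·9}·(+1)^4·(+1)^1 = +1.
v=2: v_2(a)=-8, v_2(b)=-24; units ≡ 1, 5 (mod 8); ε·ε+αω+βω = 0·0+-8·1+-24·0 ≡ 0  ⇒  (a,b)_2 = +1.
v=∞: -399 < 0 and -51 < 0  ⇒  (a,b)_∞ = -1.
v=5: a=5^-2·(≡4), b=5^-4·(≡4) mod 5; (4|5)=+1, (4|5)=+1; (−1)^{-2·-4·2}·(+1)^-4·(+1)^-2 = +1.
v=3: a=3^-3·(≡2), b=3^-7·(≡1) mod 3; (2|3)=-1, (1|3)=+1; (−1)^{-3·-7·1}·(-1)^-7·(+1)^-3 = +1.
v=41: a=41^2·(≡38), b=41^4·(≡23) mod 41; (38|41)=-1, (23|41)=+1; (−1)^{2·4·20}·(-1)^4·(+1)^2 = +1.
v=53: a=53^-2·(≡17), b=53^-2·(≡39) mod 53; (17|53)=+1, (39|53)=-1; (−1)^{-2·-2·26}·(+1)^-2·(-1)^-2 = +1.
v=37: a=37^-2·(≡14), b=37^0·(≡17) mod 37; (14|37)=-1, (17|37)=-1; (−1)^{-2·0·18}·(-1)^0·(-1)^-2 = +1.
v=7: a=7^3·(≡5), b=7^6·(≡6) mod 7; (5|7)=-1, (6|7)=-1; (−1)^{3·6·3}·(-1)^6·(-1)^3 = -1.
(-399, -51 / ℚ) ramifies at {7, ∞}: a division algebra.

[7, inf]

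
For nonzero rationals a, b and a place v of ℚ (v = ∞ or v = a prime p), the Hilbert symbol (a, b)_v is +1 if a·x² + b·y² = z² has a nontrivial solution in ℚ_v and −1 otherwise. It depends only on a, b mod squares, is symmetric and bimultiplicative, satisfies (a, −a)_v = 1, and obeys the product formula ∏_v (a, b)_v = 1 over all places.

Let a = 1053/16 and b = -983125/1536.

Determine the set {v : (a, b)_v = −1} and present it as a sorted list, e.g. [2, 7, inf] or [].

[2, 13]

Mod squares: a ≡ 13, b ≡ -78. Check v ∈ {∞, 2, 3, 5, 11, 13}.
v=∞: 13 > 0 and -78 < 0  ⇒  (a,b)_∞ = +1.
v=3: a=3^4·(≡1), b=3^-1·(≡1) mod 3; (1|3)=+1, (1|3)=+1; (−1)^{4·-1·1}·(+1)^-1·(+1)^4 = +1.
v=5: a=5^0·(≡3), b=5^4·(≡2) mod 5; (3|5)=-1, (2|5)=-1; (−1)^{0·4·2}·(-1)^4·(-1)^0 = +1.
v=2: v_2(a)=-4, v_2(b)=-9; units ≡ 5, 1 (mod 8); ε·ε+αω+βω = 0·0+-4·0+-9·1 ≡ 1  ⇒  (a,b)_2 = -1.
v=11: a=11^0·(≡6), b=11^2·(≡10) mod 11; (6|11)=-1, (10|11)=-1; (−1)^{0·2·5}·(-1)^2·(-1)^0 = +1.
v=13: a=13^1·(≡1), b=13^1·(≡11) mod 13; (1|13)=+1, (11|13)=-1; (−1)^{1·1·6}·(+1)^1·(-1)^1 = -1.
|Ram(13, -78)| = 2, even; anisotropic at {2, 13}.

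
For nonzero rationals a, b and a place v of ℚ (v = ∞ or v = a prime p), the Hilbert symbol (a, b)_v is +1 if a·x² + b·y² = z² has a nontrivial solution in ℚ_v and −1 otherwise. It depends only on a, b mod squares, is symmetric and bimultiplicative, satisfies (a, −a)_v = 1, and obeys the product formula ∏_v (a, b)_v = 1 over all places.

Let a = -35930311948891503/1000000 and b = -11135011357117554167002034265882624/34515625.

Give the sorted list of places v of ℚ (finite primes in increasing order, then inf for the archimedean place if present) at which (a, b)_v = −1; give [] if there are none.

[23, 41, 43, inf]

(a, b) ≡ (-11731863, -243294) mod (ℚ^×)²; places V = {2, 3, 5, 11, 13, 23, 29, 41, 43, 47, ∞}.
(a,b)_∞: sgn(-11731863)=−, sgn(-243294)=−, so -1.
(a,b)_3: α=5, u≡2; β=13, v≡1 (mod 3); (2|3)=-1, (1|3)=+1; sign (−1)^1·-1^13·+1^5 = +1.
(a,b)_43: α=2, u≡28; β=5, v≡3 (mod 43); (28|43)=-1, (3|43)=-1; sign (−1)^0·-1^5·-1^2 = -1.
(a,b)_23: α=1, u≡8; β=3, v≡3 (mod 23); (8|23)=+1, (3|23)=+1; sign (−1)^1·+1^3·+1^1 = -1.
(a,b)_13: α=3, u≡12; β=4, v≡3 (mod 13); (12|13)=+1, (3|13)=+1; sign (−1)^0·+1^4·+1^3 = +1.
(a,b)_11: α=3, u≡3; β=2, v≡1 (mod 11); (3|11)=+1, (1|11)=+1; sign (−1)^0·+1^2·+1^3 = +1.
(a,b)_47: α=0, u≡21; β=-2, v≡34 (mod 47); (21|47)=+1, (34|47)=+1; sign (−1)^0·+1^-2·+1^0 = +1.
(a,b)_2: α=-6, β=15; u≡1, v≡1 (mod 8); ε(u)ε(v)=0·0, αω(v)=-6·0, βω(u)=15·0; sum ≡ 0  ⇒  +1.
(a,b)_5: α=-6, u≡3; β=-6, v≡4 (mod 5); (3|5)=-1, (4|5)=+1; sign (−1)^0·-1^-6·+1^-6 = +1.
(a,b)_41: α=1, u≡25; β=1, v≡24 (mod 41); (25|41)=+1, (24|41)=-1; sign (−1)^0·+1^1·-1^1 = -1.
(a,b)_29: α=1, u≡15; β=2, v≡22 (mod 29); (15|29)=-1, (22|29)=+1; sign (−1)^0·-1^2·+1^1 = +1.
|Ram(-11731863, -243294)| = 4, even; anisotropic at {23, 41, 43, ∞}.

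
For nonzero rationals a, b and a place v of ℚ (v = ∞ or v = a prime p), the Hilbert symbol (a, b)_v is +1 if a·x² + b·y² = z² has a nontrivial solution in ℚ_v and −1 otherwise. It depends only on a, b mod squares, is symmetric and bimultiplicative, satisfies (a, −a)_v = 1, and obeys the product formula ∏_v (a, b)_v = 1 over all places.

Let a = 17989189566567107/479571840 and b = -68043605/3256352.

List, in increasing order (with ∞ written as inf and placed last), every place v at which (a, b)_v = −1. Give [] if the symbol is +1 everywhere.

(a, b) ≡ (35530, -10) mod (ℚ^×)²; places V = {2, 3, 5, 7, 11, 17, 19, 29, 31, ∞}.
(a,b)_2: α=-7, β=-5; u≡5, v≡3 (mod 8); ε(u)ε(v)=0·1, αω(v)=-7·1, βω(u)=-5·1; sum ≡ 0  ⇒  +1.
(a,b)_29: α=-2, u≡23; β=-2, v≡17 (mod 29); (23|29)=+1, (17|29)=-1; sign (−1)^0·+1^-2·-1^-2 = +1.
(a,b)_5: α=-1, u≡4; β=1, v≡2 (mod 5); (4|5)=+1, (2|5)=-1; sign (−1)^0·+1^1·-1^-1 = -1.
(a,b)_3: α=-4, u≡1; β=0, v≡2 (mod 3); (1|3)=+1, (2|3)=-1; sign (−1)^0·+1^0·-1^-4 = +1.
(a,b)_11: α=-1, u≡6; β=-2, v≡5 (mod 11); (6|11)=-1, (5|11)=+1; sign (−1)^0·-1^-2·+1^-1 = +1.
(a,b)_∞: sgn(35530)=+, sgn(-10)=−, so +1.
(a,b)_17: α=7, u≡1; β=2, v≡11 (mod 17); (1|17)=+1, (11|17)=-1; sign (−1)^0·+1^2·-1^7 = -1.
(a,b)_19: α=1, u≡8; β=0, v≡7 (mod 19); (8|19)=-1, (7|19)=+1; sign (−1)^0·-1^0·+1^1 = +1.
(a,b)_7: α=4, u≡5; β=2, v≡1 (mod 7); (5|7)=-1, (1|7)=+1; sign (−1)^0·-1^2·+1^4 = +1.
(a,b)_31: α=2, u≡14; β=2, v≡13 (mod 31); (14|31)=+1, (13|31)=-1; sign (−1)^0·+1^2·-1^2 = +1.
Ram(35530, -10) = {5, 17}; no ℚ_5-point on the conic.

[5, 17]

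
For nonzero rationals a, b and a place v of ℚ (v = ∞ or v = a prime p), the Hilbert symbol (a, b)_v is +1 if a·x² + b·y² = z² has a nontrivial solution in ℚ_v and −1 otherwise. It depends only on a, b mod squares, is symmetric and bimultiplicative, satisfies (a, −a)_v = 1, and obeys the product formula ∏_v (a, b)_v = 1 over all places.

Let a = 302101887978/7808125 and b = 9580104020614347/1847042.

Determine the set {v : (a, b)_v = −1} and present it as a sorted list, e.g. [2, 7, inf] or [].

[2, 13]

(a, b) ≡ (754, 6) mod (ℚ^×)²; places V = {2, 3, 5, 11, 13, 29, 31, ∞}.
(a,b)_5: α=-4, u≡1; β=0, v≡1 (mod 5); (1|5)=+1, (1|5)=+1; sign (−1)^0·+1^0·+1^-4 = +1.
(a,b)_29: α=1, u≡10; β=2, v≡23 (mod 29); (10|29)=-1, (23|29)=+1; sign (−1)^0·-1^2·+1^1 = +1.
(a,b)_11: α=2, u≡7; β=2, v≡8 (mod 11); (7|11)=-1, (8|11)=-1; sign (−1)^0·-1^2·-1^2 = +1.
(a,b)_2: α=1, β=-1; u≡1, v≡3 (mod 8); ε(u)ε(v)=0·1, αω(v)=1·1, βω(u)=-1·0; sum ≡ 1  ⇒  -1.
(a,b)_31: α=-2, u≡19; β=-4, v≡27 (mod 31); (19|31)=+1, (27|31)=-1; sign (−1)^0·+1^-4·-1^-2 = +1.
(a,b)_3: α=16, u≡1; β=23, v≡2 (mod 3); (1|3)=+1, (2|3)=-1; sign (−1)^0·+1^23·-1^16 = +1.
(a,b)_13: α=-1, u≡6; β=0, v≡6 (mod 13); (6|13)=-1, (6|13)=-1; sign (−1)^0·-1^0·-1^-1 = -1.
(a,b)_∞: sgn(754)=+, sgn(6)=+, so +1.
Ram(754, 6) = {2, 13}; no ℚ_2-point on the conic.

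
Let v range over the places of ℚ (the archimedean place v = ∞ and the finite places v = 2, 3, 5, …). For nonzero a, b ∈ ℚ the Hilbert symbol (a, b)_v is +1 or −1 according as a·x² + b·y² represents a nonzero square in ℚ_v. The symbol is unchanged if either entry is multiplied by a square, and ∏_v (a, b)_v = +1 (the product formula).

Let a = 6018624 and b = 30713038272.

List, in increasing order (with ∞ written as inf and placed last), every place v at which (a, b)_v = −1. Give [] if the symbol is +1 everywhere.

[3, 7]

(a, b) ≡ (129, 903) mod (ℚ^×)²; places V = {2, 3, 7, 43, ∞}.
(a,b)_2: α=6, β=6; u≡1, v≡7 (mod 8); ε(u)ε(v)=0·1, αω(v)=6·0, βω(u)=6·0; sum ≡ 0  ⇒  +1.
(a,b)_3: α=7, u≡1; β=13, v≡1 (mod 3); (1|3)=+1, (1|3)=+1; sign (−1)^1·+1^13·+1^7 = -1.
(a,b)_∞: sgn(129)=+, sgn(903)=+, so +1.
(a,b)_43: α=1, u≡3; β=1, v≡1 (mod 43); (3|43)=-1, (1|43)=+1; sign (−1)^1·-1^1·+1^1 = +1.
(a,b)_7: α=0, u≡3; β=1, v≡3 (mod 7); (3|7)=-1, (3|7)=-1; sign (−1)^0·-1^1·-1^0 = -1.
|Ram(129, 903)| = 2, even; anisotropic at {3, 7}.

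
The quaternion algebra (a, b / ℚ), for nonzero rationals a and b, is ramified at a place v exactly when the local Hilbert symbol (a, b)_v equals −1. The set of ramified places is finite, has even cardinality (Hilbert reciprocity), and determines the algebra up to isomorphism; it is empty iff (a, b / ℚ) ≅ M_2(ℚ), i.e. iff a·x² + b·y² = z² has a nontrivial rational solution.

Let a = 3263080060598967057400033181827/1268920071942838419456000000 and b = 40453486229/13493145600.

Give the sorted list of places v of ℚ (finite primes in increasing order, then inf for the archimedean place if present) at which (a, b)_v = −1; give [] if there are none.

Mod squares: a ≡ 667, b ≡ 29. Check v ∈ {∞, 2, 3, 5, 7, 11, 13, 17, 19, 23, 29}.
v=17: a=17^4·(≡15), b=17^2·(≡5) mod 17; (15|17)=+1, (5|17)=-1; (−1)^{4·2·8}·(+1)^2·(-1)^4 = +1.
v=19: a=19^2·(≡15), b=19^0·(≡8) mod 19; (15|19)=-1, (8|19)=-1; (−1)^{2·0·9}·(-1)^0·(-1)^2 = +1.
v=29: a=29^3·(≡9), b=29^1·(≡7) mod 29; (9|29)=+1, (7|29)=+1; (−1)^{3·1·14}·(+1)^1·(+1)^3 = +1.
v=2: v_2(a)=-32, v_2(b)=-12; units ≡ 3, 5 (mod 8); ε·ε+αω+βω = 1·0+-32·1+-12·1 ≡ 0  ⇒  (a,b)_2 = +1.
v=∞: 667 > 0 and 29 > 0  ⇒  (a,b)_∞ = +1.
v=3: a=3^-6·(≡1), b=3^-2·(≡2) mod 3; (1|3)=+1, (2|3)=-1; (−1)^{-6·-2·1}·(+1)^-2·(-1)^-6 = +1.
v=13: a=13^14·(≡4), b=13^6·(≡4) mod 13; (4|13)=+1, (4|13)=+1; (−1)^{14·6·6}·(+1)^6·(+1)^14 = +1.
v=11: a=11^-10·(≡7), b=11^-4·(≡10) mod 11; (7|11)=-1, (10|11)=-1; (−1)^{-10·-4·5}·(-1)^-4·(-1)^-10 = +1.
v=7: a=7^2·(≡2), b=7^0·(≡4) mod 7; (2|7)=+1, (4|7)=+1; (−1)^{2·0·3}·(+1)^0·(+1)^2 = +1.
v=23: a=23^1·(≡2), b=23^0·(≡1) mod 23; (2|23)=+1, (1|23)=+1; (−1)^{1·0·11}·(+1)^0·(+1)^1 = +1.
v=5: a=5^-6·(≡3), b=5^-2·(≡1) mod 5; (3|5)=-1, (1|5)=+1; (−1)^{-6·-2·2}·(-1)^-2·(+1)^-6 = +1.
Ram(a, b) = ∅: the form 667·x² + 29·y² − z² is isotropic over every ℚ_v, so by Hasse–Minkowski it is isotropic over ℚ.

[]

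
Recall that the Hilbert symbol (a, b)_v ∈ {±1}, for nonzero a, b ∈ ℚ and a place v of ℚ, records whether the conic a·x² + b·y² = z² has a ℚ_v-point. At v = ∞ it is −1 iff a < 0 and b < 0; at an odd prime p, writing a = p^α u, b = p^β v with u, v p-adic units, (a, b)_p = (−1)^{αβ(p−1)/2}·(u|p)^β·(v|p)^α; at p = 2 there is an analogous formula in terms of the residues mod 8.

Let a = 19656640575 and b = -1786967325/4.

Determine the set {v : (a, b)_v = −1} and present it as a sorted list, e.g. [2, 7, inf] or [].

Mod squares: a ≡ 663, b ≡ -7293. Check v ∈ {∞, 2, 3, 5, 11, 13, 17}.
v=17: a=17^1·(≡6), b=17^1·(≡13) mod 17; (6|17)=-1, (13|17)=+1; (−1)^{1·1·8}·(-1)^1·(+1)^1 = -1.
v=3: a=3^5·(≡2), b=3^5·(≡2) mod 3; (2|3)=-1, (2|3)=-1; (−1)^{5·5·1}·(-1)^5·(-1)^5 = -1.
v=5: a=5^2·(≡3), b=5^2·(≡3) mod 5; (3|5)=-1, (3|5)=-1; (−1)^{2·2·2}·(-1)^2·(-1)^2 = +1.
v=11: a=11^4·(≡3), b=11^3·(≡2) mod 11; (3|11)=+1, (2|11)=-1; (−1)^{4·3·5}·(+1)^3·(-1)^4 = +1.
v=13: a=13^1·(≡9), b=13^1·(≡6) mod 13; (9|13)=+1, (6|13)=-1; (−1)^{1·1·6}·(+1)^1·(-1)^1 = -1.
v=∞: 663 > 0 and -7293 < 0  ⇒  (a,b)_∞ = +1.
v=2: v_2(a)=0, v_2(b)=-2; units ≡ 7, 3 (mod 8); ε·ε+αω+βω = 1·1+0·1+-2·0 ≡ 1  ⇒  (a,b)_2 = -1.
|Ram(663, -7293)| = 4, even; anisotropic at {2, 3, 13, 17}.

[2, 3, 13, 17]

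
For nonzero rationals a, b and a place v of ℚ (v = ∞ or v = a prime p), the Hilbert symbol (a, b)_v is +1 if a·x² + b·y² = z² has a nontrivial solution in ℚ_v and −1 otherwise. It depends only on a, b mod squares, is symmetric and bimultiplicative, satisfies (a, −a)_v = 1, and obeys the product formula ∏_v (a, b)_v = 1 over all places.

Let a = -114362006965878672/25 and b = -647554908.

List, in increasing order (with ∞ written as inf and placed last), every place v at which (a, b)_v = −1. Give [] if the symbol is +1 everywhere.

[11, 13, 31, inf]

Mod squares: a ≡ -33, b ≡ -161888727. Check v ∈ {∞, 2, 3, 5, 7, 11, 13, 31, 37, 47}.
v=13: a=13^2·(≡7), b=13^1·(≡2) mod 13; (7|13)=-1, (2|13)=-1; (−1)^{2·1·6}·(-1)^1·(-1)^2 = -1.
v=47: a=47^2·(≡27), b=47^1·(≡4) mod 47; (27|47)=+1, (4|47)=+1; (−1)^{2·1·23}·(+1)^1·(+1)^2 = +1.
v=∞: -33 < 0 and -161888727 < 0  ⇒  (a,b)_∞ = -1.
v=11: a=11^1·(≡8), b=11^1·(≡6) mod 11; (8|11)=-1, (6|11)=-1; (−1)^{1·1·5}·(-1)^1·(-1)^1 = -1.
v=2: v_2(a)=4, v_2(b)=2; units ≡ 7, 1 (mod 8); ε·ε+αω+βω = 1·0+4·0+2·0 ≡ 0  ⇒  (a,b)_2 = +1.
v=7: a=7^2·(≡1), b=7^1·(≡5) mod 7; (1|7)=+1, (5|7)=-1; (−1)^{2·1·3}·(+1)^1·(-1)^2 = +1.
v=5: a=5^-2·(≡3), b=5^0·(≡2) mod 5; (3|5)=-1, (2|5)=-1; (−1)^{-2·0·2}·(-1)^0·(-1)^-2 = +1.
v=31: a=31^2·(≡23), b=31^1·(≡17) mod 31; (23|31)=-1, (17|31)=-1; (−1)^{2·1·15}·(-1)^1·(-1)^2 = -1.
v=37: a=37^2·(≡33), b=37^1·(≡34) mod 37; (33|37)=+1, (34|37)=+1; (−1)^{2·1·18}·(+1)^1·(+1)^2 = +1.
v=3: a=3^3·(≡1), b=3^1·(≡2) mod 3; (1|3)=+1, (2|3)=-1; (−1)^{3·1·1}·(+1)^1·(-1)^3 = +1.
|Ram(-33, -161888727)| = 4, even; anisotropic at {11, 13, 31, ∞}.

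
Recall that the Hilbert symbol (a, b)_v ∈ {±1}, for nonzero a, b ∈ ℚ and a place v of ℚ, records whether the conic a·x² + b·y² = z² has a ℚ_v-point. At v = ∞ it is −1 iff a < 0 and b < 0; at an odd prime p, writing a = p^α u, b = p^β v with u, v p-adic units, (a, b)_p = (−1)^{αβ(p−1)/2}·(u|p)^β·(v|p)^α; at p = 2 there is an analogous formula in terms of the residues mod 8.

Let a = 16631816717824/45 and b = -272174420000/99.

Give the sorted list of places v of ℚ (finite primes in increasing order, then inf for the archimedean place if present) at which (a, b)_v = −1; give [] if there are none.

(a, b) ≡ (23870, -22) mod (ℚ^×)²; places V = {2, 3, 5, 7, 11, 17, 31, ∞}.
(a,b)_∞: sgn(23870)=+, sgn(-22)=−, so +1.
(a,b)_17: α=2, u≡8; β=2, v≡3 (mod 17); (8|17)=+1, (3|17)=-1; sign (−1)^0·+1^2·-1^2 = +1.
(a,b)_2: α=9, β=5; u≡7, v≡5 (mod 8); ε(u)ε(v)=1·0, αω(v)=9·1, βω(u)=5·0; sum ≡ 1  ⇒  -1.
(a,b)_31: α=3, u≡30; β=2, v≡5 (mod 31); (30|31)=-1, (5|31)=+1; sign (−1)^0·-1^2·+1^3 = +1.
(a,b)_11: α=1, u≡9; β=-1, v≡5 (mod 11); (9|11)=+1, (5|11)=+1; sign (−1)^1·+1^-1·+1^1 = -1.
(a,b)_3: α=-2, u≡2; β=-2, v≡2 (mod 3); (2|3)=-1, (2|3)=-1; sign (−1)^0·-1^-2·-1^-2 = +1.
(a,b)_7: α=3, u≡2; β=2, v≡3 (mod 7); (2|7)=+1, (3|7)=-1; sign (−1)^0·+1^2·-1^3 = -1.
(a,b)_5: α=-1, u≡1; β=4, v≡2 (mod 5); (1|5)=+1, (2|5)=-1; sign (−1)^0·+1^4·-1^-1 = -1.
Ram(23870, -22) = {2, 5, 7, 11}; no ℚ_2-point on the conic.

[2, 5, 7, 11]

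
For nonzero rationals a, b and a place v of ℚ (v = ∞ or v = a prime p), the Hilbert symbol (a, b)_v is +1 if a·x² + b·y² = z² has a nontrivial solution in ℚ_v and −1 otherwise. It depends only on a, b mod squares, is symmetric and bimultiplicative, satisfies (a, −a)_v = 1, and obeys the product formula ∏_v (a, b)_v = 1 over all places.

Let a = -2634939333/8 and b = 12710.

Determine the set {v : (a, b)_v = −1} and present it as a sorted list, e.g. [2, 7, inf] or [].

[2, 29, 31, 47]

Mod squares: a ≡ -3464746, b ≡ 12710. Check v ∈ {∞, 2, 3, 5, 13, 29, 31, 41, 47}.
v=41: a=41^1·(≡9), b=41^1·(≡23) mod 41; (9|41)=+1, (23|41)=+1; (−1)^{1·1·20}·(+1)^1·(+1)^1 = +1.
v=2: v_2(a)=-3, v_2(b)=1; units ≡ 3, 3 (mod 8); ε·ε+αω+βω = 1·1+-3·1+1·1 ≡ 1  ⇒  (a,b)_2 = -1.
v=47: a=47^1·(≡6), b=47^0·(≡20) mod 47; (6|47)=+1, (20|47)=-1; (−1)^{1·0·23}·(+1)^0·(-1)^1 = -1.
v=∞: -3464746 < 0 and 12710 > 0  ⇒  (a,b)_∞ = +1.
v=31: a=31^1·(≡18), b=31^1·(≡7) mod 31; (18|31)=+1, (7|31)=+1; (−1)^{1·1·15}·(+1)^1·(+1)^1 = -1.
v=29: a=29^1·(≡23), b=29^0·(≡8) mod 29; (23|29)=+1, (8|29)=-1; (−1)^{1·0·14}·(+1)^0·(-1)^1 = -1.
v=3: a=3^2·(≡2), b=3^0·(≡2) mod 3; (2|3)=-1, (2|3)=-1; (−1)^{2·0·1}·(-1)^0·(-1)^2 = +1.
v=13: a=13^2·(≡3), b=13^0·(≡9) mod 13; (3|13)=+1, (9|13)=+1; (−1)^{2·0·6}·(+1)^0·(+1)^2 = +1.
v=5: a=5^0·(≡4), b=5^1·(≡2) mod 5; (4|5)=+1, (2|5)=-1; (−1)^{0·1·2}·(+1)^1·(-1)^0 = +1.
(-3464746, 12710 / ℚ) ramifies at {2, 29, 31, 47}: a division algebra.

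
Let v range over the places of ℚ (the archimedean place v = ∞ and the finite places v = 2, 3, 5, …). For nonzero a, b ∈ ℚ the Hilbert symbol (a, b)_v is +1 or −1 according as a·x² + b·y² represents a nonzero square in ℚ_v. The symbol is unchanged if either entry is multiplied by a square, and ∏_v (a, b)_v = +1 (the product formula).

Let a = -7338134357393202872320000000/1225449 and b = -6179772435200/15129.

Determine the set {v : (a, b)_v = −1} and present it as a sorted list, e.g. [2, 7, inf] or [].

(a, b) ≡ (-70, -323) mod (ℚ^×)²; places V = {2, 3, 5, 7, 13, 17, 19, 41, ∞}.
(a,b)_2: α=23, β=8; u≡5, v≡5 (mod 8); ε(u)ε(v)=0·0, αω(v)=23·1, βω(u)=8·1; sum ≡ 1  ⇒  -1.
(a,b)_13: α=0, u≡5; β=2, v≡2 (mod 13); (5|13)=-1, (2|13)=-1; sign (−1)^0·-1^2·-1^0 = +1.
(a,b)_3: α=-6, u≡2; β=-2, v≡1 (mod 3); (2|3)=-1, (1|3)=+1; sign (−1)^0·-1^-2·+1^-6 = +1.
(a,b)_∞: sgn(-70)=−, sgn(-323)=−, so -1.
(a,b)_7: α=7, u≡2; β=2, v≡3 (mod 7); (2|7)=+1, (3|7)=-1; sign (−1)^0·+1^2·-1^7 = -1.
(a,b)_19: α=6, u≡11; β=3, v≡15 (mod 19); (11|19)=+1, (15|19)=-1; sign (−1)^0·+1^3·-1^6 = +1.
(a,b)_17: α=2, u≡9; β=1, v≡9 (mod 17); (9|17)=+1, (9|17)=+1; sign (−1)^0·+1^1·+1^2 = +1.
(a,b)_5: α=7, u≡1; β=2, v≡3 (mod 5); (1|5)=+1, (3|5)=-1; sign (−1)^0·+1^2·-1^7 = -1.
(a,b)_41: α=-2, u≡38; β=-2, v≡36 (mod 41); (38|41)=-1, (36|41)=+1; sign (−1)^0·-1^-2·+1^-2 = +1.
Ram(-70, -323) = {2, 5, 7, ∞}; no ℚ_2-point on the conic.

[2, 5, 7, inf]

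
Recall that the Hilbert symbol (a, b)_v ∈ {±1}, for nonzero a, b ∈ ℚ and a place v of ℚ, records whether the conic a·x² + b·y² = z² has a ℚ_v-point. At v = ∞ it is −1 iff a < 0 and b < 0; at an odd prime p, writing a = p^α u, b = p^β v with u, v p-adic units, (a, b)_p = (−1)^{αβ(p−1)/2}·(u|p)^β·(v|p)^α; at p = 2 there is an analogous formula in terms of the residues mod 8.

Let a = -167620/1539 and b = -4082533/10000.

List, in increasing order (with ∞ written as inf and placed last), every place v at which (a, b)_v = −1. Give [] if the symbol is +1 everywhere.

[5, inf]

(a, b) ≡ (-2755, -493) mod (ℚ^×)²; places V = {2, 3, 5, 7, 13, 17, 19, 29, ∞}.
(a,b)_29: α=1, u≡10; β=1, v≡8 (mod 29); (10|29)=-1, (8|29)=-1; sign (−1)^0·-1^1·-1^1 = +1.
(a,b)_3: α=-4, u≡2; β=0, v≡2 (mod 3); (2|3)=-1, (2|3)=-1; sign (−1)^0·-1^0·-1^-4 = +1.
(a,b)_17: α=2, u≡13; β=1, v≡11 (mod 17); (13|17)=+1, (11|17)=-1; sign (−1)^0·+1^1·-1^2 = +1.
(a,b)_7: α=0, u≡5; β=2, v≡1 (mod 7); (5|7)=-1, (1|7)=+1; sign (−1)^0·-1^2·+1^0 = +1.
(a,b)_13: α=0, u≡3; β=2, v≡12 (mod 13); (3|13)=+1, (12|13)=+1; sign (−1)^0·+1^2·+1^0 = +1.
(a,b)_2: α=2, β=-4; u≡5, v≡3 (mod 8); ε(u)ε(v)=0·1, αω(v)=2·1, βω(u)=-4·1; sum ≡ 0  ⇒  +1.
(a,b)_19: α=-1, u≡11; β=0, v≡9 (mod 19); (11|19)=+1, (9|19)=+1; sign (−1)^0·+1^0·+1^-1 = +1.
(a,b)_5: α=1, u≡4; β=-4, v≡2 (mod 5); (4|5)=+1, (2|5)=-1; sign (−1)^0·+1^-4·-1^1 = -1.
(a,b)_∞: sgn(-2755)=−, sgn(-493)=−, so -1.
|Ram(-2755, -493)| = 2, even; anisotropic at {5, ∞}.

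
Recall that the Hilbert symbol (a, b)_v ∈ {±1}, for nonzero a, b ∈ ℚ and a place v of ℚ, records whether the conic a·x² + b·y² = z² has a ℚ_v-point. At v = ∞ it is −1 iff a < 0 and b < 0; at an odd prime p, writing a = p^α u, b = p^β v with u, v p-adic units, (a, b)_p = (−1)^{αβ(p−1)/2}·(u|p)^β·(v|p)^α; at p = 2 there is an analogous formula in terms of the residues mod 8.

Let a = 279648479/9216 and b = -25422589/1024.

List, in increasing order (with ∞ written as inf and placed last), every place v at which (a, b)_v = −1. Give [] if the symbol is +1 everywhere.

Mod squares: a ≡ 332519, b ≡ -30229. Check v ∈ {∞, 2, 3, 11, 19, 29, 37, 43}.
v=2: v_2(a)=-10, v_2(b)=-10; units ≡ 7, 3 (mod 8); ε·ε+αω+βω = 1·1+-10·1+-10·0 ≡ 1  ⇒  (a,b)_2 = -1.
v=37: a=37^1·(≡1), b=37^1·(≡16) mod 37; (1|37)=+1, (16|37)=+1; (−1)^{1·1·18}·(+1)^1·(+1)^1 = +1.
v=29: a=29^2·(≡4), b=29^2·(≡2) mod 29; (4|29)=+1, (2|29)=-1; (−1)^{2·2·14}·(+1)^2·(-1)^2 = +1.
v=∞: 332519 > 0 and -30229 < 0  ⇒  (a,b)_∞ = +1.
v=19: a=19^1·(≡10), b=19^1·(≡16) mod 19; (10|19)=-1, (16|19)=+1; (−1)^{1·1·9}·(-1)^1·(+1)^1 = +1.
v=43: a=43^1·(≡31), b=43^1·(≡2) mod 43; (31|43)=+1, (2|43)=-1; (−1)^{1·1·21}·(+1)^1·(-1)^1 = +1.
v=11: a=11^1·(≡3), b=11^0·(≡6) mod 11; (3|11)=+1, (6|11)=-1; (−1)^{1·0·5}·(+1)^0·(-1)^1 = -1.
v=3: a=3^-2·(≡2), b=3^0·(≡2) mod 3; (2|3)=-1, (2|3)=-1; (−1)^{-2·0·1}·(-1)^0·(-1)^-2 = +1.
|Ram(332519, -30229)| = 2, even; anisotropic at {2, 11}.

[2, 11]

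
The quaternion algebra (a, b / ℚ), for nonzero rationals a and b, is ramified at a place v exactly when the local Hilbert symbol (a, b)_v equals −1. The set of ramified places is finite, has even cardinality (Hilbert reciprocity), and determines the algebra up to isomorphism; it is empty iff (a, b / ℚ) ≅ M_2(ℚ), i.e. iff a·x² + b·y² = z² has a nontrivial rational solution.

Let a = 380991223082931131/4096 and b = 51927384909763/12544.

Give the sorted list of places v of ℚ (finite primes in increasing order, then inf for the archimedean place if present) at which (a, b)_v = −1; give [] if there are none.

[2, 23]

(a, b) ≡ (8415539, 1147) mod (ℚ^×)²; places V = {2, 7, 11, 23, 29, 31, 37, ∞}.
(a,b)_7: α=0, u≡6; β=-2, v≡5 (mod 7); (6|7)=-1, (5|7)=-1; sign (−1)^0·-1^-2·-1^0 = +1.
(a,b)_2: α=-12, β=-8; u≡3, v≡3 (mod 8); ε(u)ε(v)=1·1, αω(v)=-12·1, βω(u)=-8·1; sum ≡ 1  ⇒  -1.
(a,b)_31: α=1, u≡14; β=1, v≡27 (mod 31); (14|31)=+1, (27|31)=-1; sign (−1)^1·+1^1·-1^1 = +1.
(a,b)_23: α=3, u≡9; β=2, v≡7 (mod 23); (9|23)=+1, (7|23)=-1; sign (−1)^0·+1^2·-1^3 = -1.
(a,b)_29: α=5, u≡27; β=4, v≡6 (mod 29); (27|29)=-1, (6|29)=+1; sign (−1)^0·-1^4·+1^5 = +1.
(a,b)_37: α=1, u≡29; β=1, v≡8 (mod 37); (29|37)=-1, (8|37)=-1; sign (−1)^0·-1^1·-1^1 = +1.
(a,b)_∞: sgn(8415539)=+, sgn(1147)=+, so +1.
(a,b)_11: α=3, u≡2; β=2, v≡5 (mod 11); (2|11)=-1, (5|11)=+1; sign (−1)^0·-1^2·+1^3 = +1.
|Ram(8415539, 1147)| = 2, even; anisotropic at {2, 23}.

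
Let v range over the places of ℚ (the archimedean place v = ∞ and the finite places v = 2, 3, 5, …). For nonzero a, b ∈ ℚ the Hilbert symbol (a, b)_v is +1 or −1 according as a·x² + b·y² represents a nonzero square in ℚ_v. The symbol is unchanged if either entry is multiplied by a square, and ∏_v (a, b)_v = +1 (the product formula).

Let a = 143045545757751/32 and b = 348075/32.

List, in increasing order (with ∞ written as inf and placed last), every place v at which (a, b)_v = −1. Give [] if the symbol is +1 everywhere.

[7, 53]

Mod squares: a ≡ 163982, b ≡ 3094. Check v ∈ {∞, 2, 3, 5, 7, 13, 17, 53}.
v=5: a=5^0·(≡3), b=5^2·(≡4) mod 5; (3|5)=-1, (4|5)=+1; (−1)^{0·2·2}·(-1)^2·(+1)^0 = +1.
v=7: a=7^3·(≡1), b=7^1·(≡1) mod 7; (1|7)=+1, (1|7)=+1; (−1)^{3·1·3}·(+1)^1·(+1)^3 = -1.
v=∞: 163982 > 0 and 3094 > 0  ⇒  (a,b)_∞ = +1.
v=53: a=53^1·(≡31), b=53^0·(≡14) mod 53; (31|53)=-1, (14|53)=-1; (−1)^{1·0·26}·(-1)^0·(-1)^1 = -1.
v=17: a=17^3·(≡7), b=17^1·(≡5) mod 17; (7|17)=-1, (5|17)=-1; (−1)^{3·1·8}·(-1)^1·(-1)^3 = +1.
v=3: a=3^6·(≡2), b=3^2·(≡1) mod 3; (2|3)=-1, (1|3)=+1; (−1)^{6·2·1}·(-1)^2·(+1)^6 = +1.
v=13: a=13^3·(≡10), b=13^1·(≡10) mod 13; (10|13)=+1, (10|13)=+1; (−1)^{3·1·6}·(+1)^1·(+1)^3 = +1.
v=2: v_2(a)=-5, v_2(b)=-5; units ≡ 7, 3 (mod 8); ε·ε+αω+βω = 1·1+-5·1+-5·0 ≡ 0  ⇒  (a,b)_2 = +1.
|Ram(163982, 3094)| = 2, even; anisotropic at {7, 53}.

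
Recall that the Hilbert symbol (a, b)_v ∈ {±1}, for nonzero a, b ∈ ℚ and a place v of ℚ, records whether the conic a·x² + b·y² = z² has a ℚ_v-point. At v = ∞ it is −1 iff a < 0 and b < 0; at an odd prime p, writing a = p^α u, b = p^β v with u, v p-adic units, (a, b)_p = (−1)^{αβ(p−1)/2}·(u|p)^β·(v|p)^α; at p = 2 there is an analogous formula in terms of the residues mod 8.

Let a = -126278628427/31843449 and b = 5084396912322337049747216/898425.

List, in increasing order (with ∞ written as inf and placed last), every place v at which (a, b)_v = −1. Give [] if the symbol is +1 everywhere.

(a, b) ≡ (-283843, 92068977) mod (ℚ^×)²; places V = {2, 3, 5, 7, 11, 13, 19, 23, 29, 31, 41, 43, ∞}.
(a,b)_29: α=2, u≡24; β=2, v≡20 (mod 29); (24|29)=+1, (20|29)=+1; sign (−1)^0·+1^2·+1^2 = +1.
(a,b)_19: α=-2, u≡1; β=0, v≡8 (mod 19); (1|19)=+1, (8|19)=-1; sign (−1)^0·+1^0·-1^-2 = +1.
(a,b)_∞: sgn(-283843)=−, sgn(92068977)=+, so +1.
(a,b)_11: α=-2, u≡1; β=-3, v≡2 (mod 11); (1|11)=+1, (2|11)=-1; sign (−1)^0·+1^-3·-1^-2 = +1.
(a,b)_3: α=-6, u≡2; β=-3, v≡1 (mod 3); (2|3)=-1, (1|3)=+1; sign (−1)^0·-1^-3·+1^-6 = -1.
(a,b)_5: α=0, u≡2; β=-2, v≡3 (mod 5); (2|5)=-1, (3|5)=-1; sign (−1)^0·-1^-2·-1^0 = +1.
(a,b)_13: α=0, u≡10; β=1, v≡11 (mod 13); (10|13)=+1, (11|13)=-1; sign (−1)^0·+1^1·-1^0 = +1.
(a,b)_41: α=1, u≡24; β=4, v≡5 (mod 41); (24|41)=-1, (5|41)=+1; sign (−1)^0·-1^4·+1^1 = +1.
(a,b)_31: α=0, u≡6; β=1, v≡15 (mod 31); (6|31)=-1, (15|31)=-1; sign (−1)^0·-1^1·-1^0 = -1.
(a,b)_43: α=1, u≡38; β=3, v≡17 (mod 43); (38|43)=+1, (17|43)=+1; sign (−1)^1·+1^3·+1^1 = -1.
(a,b)_23: α=3, u≡20; β=3, v≡7 (mod 23); (20|23)=-1, (7|23)=-1; sign (−1)^1·-1^3·-1^3 = -1.
(a,b)_2: α=0, β=4; u≡5, v≡1 (mod 8); ε(u)ε(v)=0·0, αω(v)=0·0, βω(u)=4·1; sum ≡ 0  ⇒  +1.
(a,b)_7: α=1, u≡1; β=3, v≡5 (mod 7); (1|7)=+1, (5|7)=-1; sign (−1)^1·+1^3·-1^1 = +1.
(-283843, 92068977 / ℚ) ramifies at {3, 23, 31, 43}: a division algebra.

[3, 23, 31, 43]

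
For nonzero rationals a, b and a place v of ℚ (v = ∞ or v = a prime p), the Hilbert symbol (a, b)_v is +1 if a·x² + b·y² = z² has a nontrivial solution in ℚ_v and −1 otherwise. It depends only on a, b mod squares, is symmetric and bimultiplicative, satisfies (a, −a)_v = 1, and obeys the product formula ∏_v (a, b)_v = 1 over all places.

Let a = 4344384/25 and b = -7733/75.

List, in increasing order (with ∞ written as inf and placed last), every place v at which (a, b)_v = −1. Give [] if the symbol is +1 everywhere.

Mod squares: a ≡ 561, b ≡ -23199. Check v ∈ {∞, 2, 3, 5, 11, 17, 19, 37}.
v=2: v_2(a)=6, v_2(b)=0; units ≡ 1, 1 (mod 8); ε·ε+αω+βω = 0·0+6·0+0·0 ≡ 0  ⇒  (a,b)_2 = +1.
v=11: a=11^3·(≡10), b=11^1·(≡5) mod 11; (10|11)=-1, (5|11)=+1; (−1)^{3·1·5}·(-1)^1·(+1)^3 = +1.
v=5: a=5^-2·(≡4), b=5^-2·(≡4) mod 5; (4|5)=+1, (4|5)=+1; (−1)^{-2·-2·2}·(+1)^-2·(+1)^-2 = +1.
v=17: a=17^1·(≡1), b=17^0·(≡10) mod 17; (1|17)=+1, (10|17)=-1; (−1)^{1·0·8}·(+1)^0·(-1)^1 = -1.
v=3: a=3^1·(≡1), b=3^-1·(≡1) mod 3; (1|3)=+1, (1|3)=+1; (−1)^{1·-1·1}·(+1)^-1·(+1)^1 = -1.
v=37: a=37^0·(≡13), b=37^1·(≡13) mod 37; (13|37)=-1, (13|37)=-1; (−1)^{0·1·18}·(-1)^1·(-1)^0 = -1.
v=19: a=19^0·(≡12), b=19^1·(≡8) mod 19; (12|19)=-1, (8|19)=-1; (−1)^{0·1·9}·(-1)^1·(-1)^0 = -1.
v=∞: 561 > 0 and -23199 < 0  ⇒  (a,b)_∞ = +1.
Ram(561, -23199) = {3, 17, 19, 37}; no ℚ_3-point on the conic.

[3, 17, 19, 37]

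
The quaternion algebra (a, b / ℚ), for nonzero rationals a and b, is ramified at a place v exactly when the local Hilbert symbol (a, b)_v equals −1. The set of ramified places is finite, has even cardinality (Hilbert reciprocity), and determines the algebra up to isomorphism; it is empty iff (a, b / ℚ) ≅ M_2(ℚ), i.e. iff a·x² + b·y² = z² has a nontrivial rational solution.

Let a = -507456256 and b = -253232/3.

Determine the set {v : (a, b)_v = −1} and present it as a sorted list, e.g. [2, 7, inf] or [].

(a, b) ≡ (-19, -969) mod (ℚ^×)²; places V = {2, 3, 7, 17, 19, ∞}.
(a,b)_17: α=2, u≡9; β=1, v≡10 (mod 17); (9|17)=+1, (10|17)=-1; sign (−1)^0·+1^1·-1^2 = +1.
(a,b)_∞: sgn(-19)=−, sgn(-969)=−, so -1.
(a,b)_7: α=0, u≡1; β=2, v≡4 (mod 7); (1|7)=+1, (4|7)=+1; sign (−1)^0·+1^2·+1^0 = +1.
(a,b)_2: α=8, β=4; u≡5, v≡7 (mod 8); ε(u)ε(v)=0·1, αω(v)=8·0, βω(u)=4·1; sum ≡ 0  ⇒  +1.
(a,b)_19: α=3, u≡2; β=1, v≡16 (mod 19); (2|19)=-1, (16|19)=+1; sign (−1)^1·-1^1·+1^3 = +1.
(a,b)_3: α=0, u≡2; β=-1, v≡1 (mod 3); (2|3)=-1, (1|3)=+1; sign (−1)^0·-1^-1·+1^0 = -1.
Ram(-19, -969) = {3, ∞}; no ℚ_3-point on the conic.

[3, inf]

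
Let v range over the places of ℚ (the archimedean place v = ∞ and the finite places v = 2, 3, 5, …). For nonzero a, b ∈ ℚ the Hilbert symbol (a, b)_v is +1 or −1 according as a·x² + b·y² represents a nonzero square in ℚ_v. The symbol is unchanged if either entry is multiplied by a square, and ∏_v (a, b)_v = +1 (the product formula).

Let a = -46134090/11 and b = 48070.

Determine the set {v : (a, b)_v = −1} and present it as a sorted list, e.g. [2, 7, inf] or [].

Mod squares: a ≡ -106590, b ≡ 48070. Check v ∈ {∞, 2, 3, 5, 11, 17, 19, 23}.
v=23: a=23^2·(≡11), b=23^1·(≡20) mod 23; (11|23)=-1, (20|23)=-1; (−1)^{2·1·11}·(-1)^1·(-1)^2 = -1.
v=3: a=3^3·(≡2), b=3^0·(≡1) mod 3; (2|3)=-1, (1|3)=+1; (−1)^{3·0·1}·(-1)^0·(+1)^3 = +1.
v=2: v_2(a)=1, v_2(b)=1; units ≡ 1, 3 (mod 8); ε·ε+αω+βω = 0·1+1·1+1·0 ≡ 1  ⇒  (a,b)_2 = -1.
v=5: a=5^1·(≡2), b=5^1·(≡4) mod 5; (2|5)=-1, (4|5)=+1; (−1)^{1·1·2}·(-1)^1·(+1)^1 = -1.
v=19: a=19^1·(≡3), b=19^1·(≡3) mod 19; (3|19)=-1, (3|19)=-1; (−1)^{1·1·9}·(-1)^1·(-1)^1 = -1.
v=11: a=11^-1·(≡9), b=11^1·(≡3) mod 11; (9|11)=+1, (3|11)=+1; (−1)^{-1·1·5}·(+1)^1·(+1)^-1 = -1.
v=∞: -106590 < 0 and 48070 > 0  ⇒  (a,b)_∞ = +1.
v=17: a=17^1·(≡10), b=17^0·(≡11) mod 17; (10|17)=-1, (11|17)=-1; (−1)^{1·0·8}·(-1)^0·(-1)^1 = -1.
(-106590, 48070 / ℚ) ramifies at {2, 5, 11, 17, 19, 23}: a division algebra.

[2, 5, 11, 17, 19, 23]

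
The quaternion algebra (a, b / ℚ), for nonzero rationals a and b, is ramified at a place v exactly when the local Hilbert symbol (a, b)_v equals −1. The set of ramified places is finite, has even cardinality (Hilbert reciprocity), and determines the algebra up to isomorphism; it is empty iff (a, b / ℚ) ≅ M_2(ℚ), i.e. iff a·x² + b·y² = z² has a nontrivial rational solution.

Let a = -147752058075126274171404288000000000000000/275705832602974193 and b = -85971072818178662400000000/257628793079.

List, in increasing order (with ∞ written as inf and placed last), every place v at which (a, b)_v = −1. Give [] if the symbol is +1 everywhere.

Mod squares: a ≡ -5610, b ≡ -3094. Check v ∈ {∞, 2, 3, 5, 7, 11, 13, 17, 19, 23, 53}.
v=23: a=23^-4·(≡18), b=23^-2·(≡19) mod 23; (18|23)=+1, (19|23)=-1; (−1)^{-4·-2·11}·(+1)^-2·(-1)^-4 = +1.
v=3: a=3^3·(≡2), b=3^6·(≡2) mod 3; (2|3)=-1, (2|3)=-1; (−1)^{3·6·1}·(-1)^6·(-1)^3 = -1.
v=2: v_2(a)=31, v_2(b)=19; units ≡ 3, 5 (mod 8); ε·ε+αω+βω = 1·0+31·1+19·1 ≡ 0  ⇒  (a,b)_2 = +1.
v=53: a=53^4·(≡23), b=53^2·(≡3) mod 53; (23|53)=-1, (3|53)=-1; (−1)^{4·2·26}·(-1)^2·(-1)^4 = +1.
v=17: a=17^-7·(≡14), b=17^-5·(≡11) mod 17; (14|17)=-1, (11|17)=-1; (−1)^{-7·-5·8}·(-1)^-5·(-1)^-7 = +1.
v=13: a=13^2·(≡6), b=13^1·(≡9) mod 13; (6|13)=-1, (9|13)=+1; (−1)^{2·1·6}·(-1)^1·(+1)^2 = -1.
v=7: a=7^-4·(≡1), b=7^-3·(≡6) mod 7; (1|7)=+1, (6|7)=-1; (−1)^{-4·-3·3}·(+1)^-3·(-1)^-4 = +1.
v=∞: -5610 < 0 and -3094 < 0  ⇒  (a,b)_∞ = -1.
v=5: a=5^15·(≡2), b=5^8·(≡4) mod 5; (2|5)=-1, (4|5)=+1; (−1)^{15·8·2}·(-1)^8·(+1)^15 = +1.
v=19: a=19^6·(≡2), b=19^4·(≡12) mod 19; (2|19)=-1, (12|19)=-1; (−1)^{6·4·9}·(-1)^4·(-1)^6 = +1.
v=11: a=11^3·(≡8), b=11^2·(≡8) mod 11; (8|11)=-1, (8|11)=-1; (−1)^{3·2·5}·(-1)^2·(-1)^3 = -1.
|Ram(-5610, -3094)| = 4, even; anisotropic at {3, 11, 13, ∞}.

[3, 11, 13, inf]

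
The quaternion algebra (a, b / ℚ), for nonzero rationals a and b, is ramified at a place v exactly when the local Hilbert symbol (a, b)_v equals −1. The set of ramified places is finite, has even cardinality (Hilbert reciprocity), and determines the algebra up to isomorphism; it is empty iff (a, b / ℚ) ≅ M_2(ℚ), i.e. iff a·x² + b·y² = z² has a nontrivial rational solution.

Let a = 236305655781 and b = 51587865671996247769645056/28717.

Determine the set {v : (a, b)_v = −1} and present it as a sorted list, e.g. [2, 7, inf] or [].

Mod squares: a ≡ 442221, b ≡ 442. Check v ∈ {∞, 2, 3, 13, 17, 23, 29, 43, 47}.
v=29: a=29^1·(≡23), b=29^2·(≡6) mod 29; (23|29)=+1, (6|29)=+1; (−1)^{1·2·14}·(+1)^2·(+1)^1 = +1.
v=2: v_2(a)=0, v_2(b)=15; units ≡ 5, 5 (mod 8); ε·ε+αω+βω = 0·0+0·1+15·1 ≡ 1  ⇒  (a,b)_2 = -1.
v=∞: 442221 > 0 and 442 > 0  ⇒  (a,b)_∞ = +1.
v=3: a=3^1·(≡2), b=3^6·(≡1) mod 3; (2|3)=-1, (1|3)=+1; (−1)^{1·6·1}·(-1)^6·(+1)^1 = +1.
v=17: a=17^3·(≡5), b=17^5·(≡4) mod 17; (5|17)=-1, (4|17)=+1; (−1)^{3·5·8}·(-1)^5·(+1)^3 = -1.
v=43: a=43^2·(≡21), b=43^4·(≡18) mod 43; (21|43)=+1, (18|43)=-1; (−1)^{2·4·21}·(+1)^4·(-1)^2 = +1.
v=23: a=23^1·(≡21), b=23^2·(≡20) mod 23; (21|23)=-1, (20|23)=-1; (−1)^{1·2·11}·(-1)^2·(-1)^1 = -1.
v=47: a=47^0·(≡11), b=47^-2·(≡30) mod 47; (11|47)=-1, (30|47)=-1; (−1)^{0·-2·23}·(-1)^-2·(-1)^0 = +1.
v=13: a=13^1·(≡3), b=13^-1·(≡11) mod 13; (3|13)=+1, (11|13)=-1; (−1)^{1·-1·6}·(+1)^-1·(-1)^1 = -1.
Ram(442221, 442) = {2, 13, 17, 23}; no ℚ_2-point on the conic.

[2, 13, 17, 23]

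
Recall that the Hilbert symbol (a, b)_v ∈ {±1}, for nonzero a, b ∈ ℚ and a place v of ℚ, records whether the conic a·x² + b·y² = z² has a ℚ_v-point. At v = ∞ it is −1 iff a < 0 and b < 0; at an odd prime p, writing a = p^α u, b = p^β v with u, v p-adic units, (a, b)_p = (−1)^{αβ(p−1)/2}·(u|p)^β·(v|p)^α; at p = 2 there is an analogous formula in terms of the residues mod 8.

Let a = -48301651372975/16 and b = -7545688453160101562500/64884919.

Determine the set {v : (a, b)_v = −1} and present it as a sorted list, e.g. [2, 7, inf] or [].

Mod squares: a ≡ -6685349671, b ≡ -697015. Check v ∈ {∞, 2, 5, 7, 11, 13, 17, 19, 23, 29, 31, 41}.
v=23: a=23^1·(≡7), b=23^1·(≡16) mod 23; (7|23)=-1, (16|23)=+1; (−1)^{1·1·11}·(-1)^1·(+1)^1 = +1.
v=13: a=13^1·(≡1), b=13^2·(≡11) mod 13; (1|13)=+1, (11|13)=-1; (−1)^{1·2·6}·(+1)^2·(-1)^1 = -1.
v=31: a=31^1·(≡14), b=31^4·(≡5) mod 31; (14|31)=+1, (5|31)=+1; (−1)^{1·4·15}·(+1)^4·(+1)^1 = +1.
v=29: a=29^1·(≡6), b=29^-1·(≡24) mod 29; (6|29)=+1, (24|29)=+1; (−1)^{1·-1·14}·(+1)^-1·(+1)^1 = +1.
v=∞: -6685349671 < 0 and -697015 < 0  ⇒  (a,b)_∞ = -1.
v=7: a=7^1·(≡5), b=7^2·(≡5) mod 7; (5|7)=-1, (5|7)=-1; (−1)^{1·2·3}·(-1)^2·(-1)^1 = -1.
v=41: a=41^0·(≡4), b=41^-2·(≡26) mod 41; (4|41)=+1, (26|41)=-1; (−1)^{0·-2·20}·(+1)^-2·(-1)^0 = +1.
v=11: a=11^1·(≡1), b=11^-3·(≡2) mod 11; (1|11)=+1, (2|11)=-1; (−1)^{1·-3·5}·(+1)^-3·(-1)^1 = +1.
v=17: a=17^3·(≡10), b=17^2·(≡16) mod 17; (10|17)=-1, (16|17)=+1; (−1)^{3·2·8}·(-1)^2·(+1)^3 = +1.
v=19: a=19^1·(≡5), b=19^1·(≡1) mod 19; (5|19)=+1, (1|19)=+1; (−1)^{1·1·9}·(+1)^1·(+1)^1 = -1.
v=2: v_2(a)=-4, v_2(b)=2; units ≡ 1, 1 (mod 8); ε·ε+αω+βω = 0·0+-4·0+2·0 ≡ 0  ⇒  (a,b)_2 = +1.
v=5: a=5^2·(≡1), b=5^9·(≡2) mod 5; (1|5)=+1, (2|5)=-1; (−1)^{2·9·2}·(+1)^9·(-1)^2 = +1.
Ram(-6685349671, -697015) = {7, 13, 19, ∞}; no ℚ_7-point on the conic.

[7, 13, 19, inf]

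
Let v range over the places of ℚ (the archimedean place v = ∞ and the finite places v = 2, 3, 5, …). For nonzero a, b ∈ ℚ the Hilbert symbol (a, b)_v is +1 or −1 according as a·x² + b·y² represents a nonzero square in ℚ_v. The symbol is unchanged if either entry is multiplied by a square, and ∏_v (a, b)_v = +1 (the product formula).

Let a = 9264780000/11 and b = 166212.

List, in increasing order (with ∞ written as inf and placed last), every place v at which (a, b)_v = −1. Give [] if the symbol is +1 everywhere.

[11, 19]

(a, b) ≡ (125818, 57) mod (ℚ^×)²; places V = {2, 3, 5, 7, 11, 19, 43, ∞}.
(a,b)_11: α=-1, u≡3; β=0, v≡2 (mod 11); (3|11)=+1, (2|11)=-1; sign (−1)^0·+1^0·-1^-1 = -1.
(a,b)_3: α=4, u≡1; β=7, v≡1 (mod 3); (1|3)=+1, (1|3)=+1; sign (−1)^0·+1^7·+1^4 = +1.
(a,b)_43: α=1, u≡30; β=0, v≡17 (mod 43); (30|43)=-1, (17|43)=+1; sign (−1)^0·-1^0·+1^1 = +1.
(a,b)_2: α=5, β=2; u≡5, v≡1 (mod 8); ε(u)ε(v)=0·0, αω(v)=5·0, βω(u)=2·1; sum ≡ 0  ⇒  +1.
(a,b)_5: α=4, u≡3; β=0, v≡2 (mod 5); (3|5)=-1, (2|5)=-1; sign (−1)^0·-1^0·-1^4 = +1.
(a,b)_∞: sgn(125818)=+, sgn(57)=+, so +1.
(a,b)_19: α=1, u≡13; β=1, v≡8 (mod 19); (13|19)=-1, (8|19)=-1; sign (−1)^1·-1^1·-1^1 = -1.
(a,b)_7: α=1, u≡5; β=0, v≡4 (mod 7); (5|7)=-1, (4|7)=+1; sign (−1)^0·-1^0·+1^1 = +1.
Ram(125818, 57) = {11, 19}; no ℚ_11-point on the conic.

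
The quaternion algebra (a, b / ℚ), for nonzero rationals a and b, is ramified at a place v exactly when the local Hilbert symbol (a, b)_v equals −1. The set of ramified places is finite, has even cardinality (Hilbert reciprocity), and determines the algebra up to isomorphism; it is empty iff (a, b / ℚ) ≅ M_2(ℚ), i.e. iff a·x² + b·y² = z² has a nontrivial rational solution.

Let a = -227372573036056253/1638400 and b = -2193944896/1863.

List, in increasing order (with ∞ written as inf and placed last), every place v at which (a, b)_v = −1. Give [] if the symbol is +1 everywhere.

(a, b) ≡ (-631997, -6516107) mod (ℚ^×)²; places V = {2, 3, 5, 11, 13, 19, 23, 29, 31, 37, 43, ∞}.
(a,b)_13: α=2, u≡7; β=1, v≡5 (mod 13); (7|13)=-1, (5|13)=-1; sign (−1)^0·-1^1·-1^2 = -1.
(a,b)_29: α=3, u≡12; β=0, v≡3 (mod 29); (12|29)=-1, (3|29)=-1; sign (−1)^0·-1^0·-1^3 = -1.
(a,b)_2: α=-16, β=6; u≡3, v≡5 (mod 8); ε(u)ε(v)=1·0, αω(v)=-16·1, βω(u)=6·1; sum ≡ 0  ⇒  +1.
(a,b)_∞: sgn(-631997)=−, sgn(-6516107)=−, so -1.
(a,b)_23: α=0, u≡14; β=-1, v≡22 (mod 23); (14|23)=-1, (22|23)=-1; sign (−1)^0·-1^-1·-1^0 = -1.
(a,b)_19: α=1, u≡7; β=1, v≡6 (mod 19); (7|19)=+1, (6|19)=+1; sign (−1)^1·+1^1·+1^1 = -1.
(a,b)_37: α=3, u≡22; β=1, v≡33 (mod 37); (22|37)=-1, (33|37)=+1; sign (−1)^0·-1^1·+1^3 = -1.
(a,b)_5: α=-2, u≡2; β=0, v≡3 (mod 5); (2|5)=-1, (3|5)=-1; sign (−1)^0·-1^0·-1^-2 = +1.
(a,b)_31: α=1, u≡23; β=1, v≡19 (mod 31); (23|31)=-1, (19|31)=+1; sign (−1)^1·-1^1·+1^1 = +1.
(a,b)_43: α=2, u≡10; β=0, v≡42 (mod 43); (10|43)=+1, (42|43)=-1; sign (−1)^0·+1^0·-1^2 = +1.
(a,b)_3: α=0, u≡1; β=-4, v≡1 (mod 3); (1|3)=+1, (1|3)=+1; sign (−1)^0·+1^-4·+1^0 = +1.
(a,b)_11: α=0, u≡6; β=2, v≡2 (mod 11); (6|11)=-1, (2|11)=-1; sign (−1)^0·-1^2·-1^0 = +1.
|Ram(-631997, -6516107)| = 6, even; anisotropic at {13, 19, 23, 29, 37, ∞}.

[13, 19, 23, 29, 37, inf]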